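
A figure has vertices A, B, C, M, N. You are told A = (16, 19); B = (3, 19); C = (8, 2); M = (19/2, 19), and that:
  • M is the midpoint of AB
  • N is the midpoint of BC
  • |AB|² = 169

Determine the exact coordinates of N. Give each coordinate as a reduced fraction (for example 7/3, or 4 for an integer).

N = (11/2, 21/2)

1. N_x = 11/2  [2·N = B+C = (3, 19)+(8, 2)]
2. N_y = 21/2  [2·N = B+C = (3, 19)+(8, 2)]
   so N = (11/2, 21/2)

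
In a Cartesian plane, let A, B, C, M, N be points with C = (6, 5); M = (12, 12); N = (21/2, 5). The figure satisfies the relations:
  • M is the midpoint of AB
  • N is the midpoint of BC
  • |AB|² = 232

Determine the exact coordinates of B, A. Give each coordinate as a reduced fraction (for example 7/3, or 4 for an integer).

1. B_x = 15  [B = 2·N−C = 2·(21/2, 5)−(6, 5)]
2. B_y = 5  [B = 2·N−C = 2·(21/2, 5)−(6, 5)]
   so B = (15, 5)
3. A_x = 9  [A = 2·M−B = 2·(12, 12)−(15, 5)]
4. A_y = 19  [A = 2·M−B = 2·(12, 12)−(15, 5)]
   so A = (9, 19)

B = (15, 5)
A = (9, 19)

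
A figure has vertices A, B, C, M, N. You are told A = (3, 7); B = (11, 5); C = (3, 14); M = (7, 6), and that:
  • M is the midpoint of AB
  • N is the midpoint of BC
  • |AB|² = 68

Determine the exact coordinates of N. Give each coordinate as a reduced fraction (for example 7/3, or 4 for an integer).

N = (7, 19/2)

1. N_x = 7  [2·N = B+C = (11, 5)+(3, 14)]
2. N_y = 19/2  [2·N = B+C = (11, 5)+(3, 14)]
   so N = (7, 19/2)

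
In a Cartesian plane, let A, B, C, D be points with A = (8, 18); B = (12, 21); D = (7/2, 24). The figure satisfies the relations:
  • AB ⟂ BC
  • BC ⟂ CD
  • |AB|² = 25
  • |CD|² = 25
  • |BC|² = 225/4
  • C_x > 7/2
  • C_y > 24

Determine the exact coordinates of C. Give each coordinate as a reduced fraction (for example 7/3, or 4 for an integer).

C = (15/2, 27)

1. C_x = 15/2  [[AB ⟂ BC ⇒ 4x+3y-111=0] ∩ [|C−(7/2, 24)|²=25]]
2. C_y = 27  [[AB ⟂ BC ⇒ 4x+3y-111=0] ∩ [|C−(7/2, 24)|²=25]]
   so C = (15/2, 27)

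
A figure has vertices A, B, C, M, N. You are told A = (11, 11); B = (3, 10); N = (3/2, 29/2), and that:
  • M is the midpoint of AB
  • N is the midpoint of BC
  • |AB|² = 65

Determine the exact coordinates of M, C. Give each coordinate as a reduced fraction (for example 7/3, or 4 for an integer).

M = (7, 21/2)
C = (0, 19)

1. M_x = 7  [2·M = A+B = (11, 11)+(3, 10)]
2. M_y = 21/2  [2·M = A+B = (11, 11)+(3, 10)]
   so M = (7, 21/2)
3. C_x = 0  [C = 2·N−B = 2·(3/2, 29/2)−(3, 10)]
4. C_y = 19  [C = 2·N−B = 2·(3/2, 29/2)−(3, 10)]
   so C = (0, 19)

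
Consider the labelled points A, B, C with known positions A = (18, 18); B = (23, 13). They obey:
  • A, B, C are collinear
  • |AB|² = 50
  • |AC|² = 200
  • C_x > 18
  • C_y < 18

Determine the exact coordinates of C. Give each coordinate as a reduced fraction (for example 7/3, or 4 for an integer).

C = (28, 8)

1. C_x = 28  [[A, B, C are collinear ⇒ 5x+5y-180=0] ∩ [|C−(18, 18)|²=200]]
2. C_y = 8  [[A, B, C are collinear ⇒ 5x+5y-180=0] ∩ [|C−(18, 18)|²=200]]
   so C = (28, 8)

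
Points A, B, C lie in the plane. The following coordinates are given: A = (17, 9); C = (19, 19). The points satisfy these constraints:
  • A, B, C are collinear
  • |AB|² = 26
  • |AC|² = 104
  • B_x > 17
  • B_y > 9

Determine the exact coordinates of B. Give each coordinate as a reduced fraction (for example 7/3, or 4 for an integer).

1. B_x = 18  [[A, B, C are collinear ⇒ 10x-2y-152=0] ∩ [|B−(17, 9)|²=26]]
2. B_y = 14  [[A, B, C are collinear ⇒ 10x-2y-152=0] ∩ [|B−(17, 9)|²=26]]
   so B = (18, 14)

B = (18, 14)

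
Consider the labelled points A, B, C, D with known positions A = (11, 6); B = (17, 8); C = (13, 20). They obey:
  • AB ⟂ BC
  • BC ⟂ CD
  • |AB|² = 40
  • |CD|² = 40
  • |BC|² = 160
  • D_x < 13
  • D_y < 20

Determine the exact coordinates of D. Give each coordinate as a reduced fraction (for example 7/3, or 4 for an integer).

D = (7, 18)

1. D_x = 7  [[BC ⟂ CD ⇒ -4x+12y-188=0] ∩ [|D−(13, 20)|²=40]]
2. D_y = 18  [[BC ⟂ CD ⇒ -4x+12y-188=0] ∩ [|D−(13, 20)|²=40]]
   so D = (7, 18)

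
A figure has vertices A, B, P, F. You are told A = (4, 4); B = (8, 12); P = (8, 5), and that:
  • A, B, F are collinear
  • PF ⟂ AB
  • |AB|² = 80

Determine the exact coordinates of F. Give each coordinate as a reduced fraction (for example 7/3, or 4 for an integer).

1. F_x = 26/5  [[A, B, F are collinear ⇒ -8x+4y+16=0] ∩ [PF ⟂ AB ⇒ 4x+8y-72=0]]
2. F_y = 32/5  [[A, B, F are collinear ⇒ -8x+4y+16=0] ∩ [PF ⟂ AB ⇒ 4x+8y-72=0]]
   so F = (26/5, 32/5)

F = (26/5, 32/5)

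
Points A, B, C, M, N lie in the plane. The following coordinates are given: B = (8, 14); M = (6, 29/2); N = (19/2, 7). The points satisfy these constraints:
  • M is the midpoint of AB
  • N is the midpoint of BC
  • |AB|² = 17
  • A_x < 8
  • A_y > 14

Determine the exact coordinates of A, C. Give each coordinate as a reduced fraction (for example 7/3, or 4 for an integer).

1. A_x = 4  [A = 2·M−B = 2·(6, 29/2)−(8, 14)]
2. A_y = 15  [A = 2·M−B = 2·(6, 29/2)−(8, 14)]
   so A = (4, 15)
3. C_x = 11  [C = 2·N−B = 2·(19/2, 7)−(8, 14)]
4. C_y = 0  [C = 2·N−B = 2·(19/2, 7)−(8, 14)]
   so C = (11, 0)

A = (4, 15)
C = (11, 0)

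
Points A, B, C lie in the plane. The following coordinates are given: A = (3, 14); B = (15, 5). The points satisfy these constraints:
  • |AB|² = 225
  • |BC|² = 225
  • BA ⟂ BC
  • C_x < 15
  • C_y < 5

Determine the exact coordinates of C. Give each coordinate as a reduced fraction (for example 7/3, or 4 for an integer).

1. C_x = 6  [[BA ⟂ BC ⇒ -12x+9y+135=0] ∩ [|C−(15, 5)|²=225]]
2. C_y = -7  [[BA ⟂ BC ⇒ -12x+9y+135=0] ∩ [|C−(15, 5)|²=225]]
   so C = (6, -7)

C = (6, -7)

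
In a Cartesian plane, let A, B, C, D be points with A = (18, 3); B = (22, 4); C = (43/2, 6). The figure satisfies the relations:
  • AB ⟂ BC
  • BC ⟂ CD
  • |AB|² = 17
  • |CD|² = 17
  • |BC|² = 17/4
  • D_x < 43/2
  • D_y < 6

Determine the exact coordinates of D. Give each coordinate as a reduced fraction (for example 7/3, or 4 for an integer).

1. D_x = 35/2  [[BC ⟂ CD ⇒ -1/2x+2y-5/4=0] ∩ [|D−(43/2, 6)|²=17]]
2. D_y = 5  [[BC ⟂ CD ⇒ -1/2x+2y-5/4=0] ∩ [|D−(43/2, 6)|²=17]]
   so D = (35/2, 5)

D = (35/2, 5)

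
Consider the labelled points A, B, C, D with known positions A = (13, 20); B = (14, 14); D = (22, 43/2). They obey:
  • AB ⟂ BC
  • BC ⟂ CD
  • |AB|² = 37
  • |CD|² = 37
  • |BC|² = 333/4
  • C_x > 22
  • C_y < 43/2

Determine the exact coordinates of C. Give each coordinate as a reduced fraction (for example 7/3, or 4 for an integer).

1. C_x = 23  [[AB ⟂ BC ⇒ 1x-6y+70=0] ∩ [|C−(22, 43/2)|²=37]]
2. C_y = 31/2  [[AB ⟂ BC ⇒ 1x-6y+70=0] ∩ [|C−(22, 43/2)|²=37]]
   so C = (23, 31/2)

C = (23, 31/2)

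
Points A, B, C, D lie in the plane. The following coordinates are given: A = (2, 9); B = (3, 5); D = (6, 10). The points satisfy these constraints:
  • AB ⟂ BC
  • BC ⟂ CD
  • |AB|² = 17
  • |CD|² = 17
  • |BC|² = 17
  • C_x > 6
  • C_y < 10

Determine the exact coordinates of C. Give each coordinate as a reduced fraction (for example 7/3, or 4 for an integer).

1. C_x = 7  [[AB ⟂ BC ⇒ 1x-4y+17=0] ∩ [|C−(6, 10)|²=17]]
2. C_y = 6  [[AB ⟂ BC ⇒ 1x-4y+17=0] ∩ [|C−(6, 10)|²=17]]
   so C = (7, 6)

C = (7, 6)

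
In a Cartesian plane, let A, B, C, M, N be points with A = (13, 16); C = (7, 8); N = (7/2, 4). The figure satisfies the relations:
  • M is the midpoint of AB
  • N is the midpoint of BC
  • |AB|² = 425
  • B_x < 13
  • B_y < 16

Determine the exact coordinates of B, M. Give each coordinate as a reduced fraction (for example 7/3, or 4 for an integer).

B = (0, 0)
M = (13/2, 8)

1. B_x = 0  [B = 2·N−C = 2·(7/2, 4)−(7, 8)]
2. B_y = 0  [B = 2·N−C = 2·(7/2, 4)−(7, 8)]
   so B = (0, 0)
3. M_x = 13/2  [2·M = A+B = (13, 16)+(0, 0)]
4. M_y = 8  [2·M = A+B = (13, 16)+(0, 0)]
   so M = (13/2, 8)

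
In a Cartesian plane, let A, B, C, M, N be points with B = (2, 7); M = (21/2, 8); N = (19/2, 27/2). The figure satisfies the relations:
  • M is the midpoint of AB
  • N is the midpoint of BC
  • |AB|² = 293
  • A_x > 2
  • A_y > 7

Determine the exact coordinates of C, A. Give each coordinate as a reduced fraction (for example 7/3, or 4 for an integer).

1. A_x = 19  [A = 2·M−B = 2·(21/2, 8)−(2, 7)]
2. A_y = 9  [A = 2·M−B = 2·(21/2, 8)−(2, 7)]
   so A = (19, 9)
3. C_x = 17  [C = 2·N−B = 2·(19/2, 27/2)−(2, 7)]
4. C_y = 20  [C = 2·N−B = 2·(19/2, 27/2)−(2, 7)]
   so C = (17, 20)

C = (17, 20)
A = (19, 9)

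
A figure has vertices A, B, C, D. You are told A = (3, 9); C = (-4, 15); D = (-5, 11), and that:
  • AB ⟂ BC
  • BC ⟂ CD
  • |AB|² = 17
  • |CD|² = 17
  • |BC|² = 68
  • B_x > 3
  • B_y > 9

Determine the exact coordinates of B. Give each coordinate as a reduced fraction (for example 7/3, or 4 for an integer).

B = (4, 13)

1. B_x = 4  [[BC ⟂ CD ⇒ 1x+4y-56=0] ∩ [|B−(3, 9)|²=17]]
2. B_y = 13  [[BC ⟂ CD ⇒ 1x+4y-56=0] ∩ [|B−(3, 9)|²=17]]
   so B = (4, 13)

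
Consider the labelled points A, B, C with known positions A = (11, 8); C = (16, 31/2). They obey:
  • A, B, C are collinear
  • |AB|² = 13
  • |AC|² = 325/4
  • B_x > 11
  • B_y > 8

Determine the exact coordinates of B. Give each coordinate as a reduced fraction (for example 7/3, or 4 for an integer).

1. B_x = 13  [[A, B, C are collinear ⇒ 15/2x-5y-85/2=0] ∩ [|B−(11, 8)|²=13]]
2. B_y = 11  [[A, B, C are collinear ⇒ 15/2x-5y-85/2=0] ∩ [|B−(11, 8)|²=13]]
   so B = (13, 11)

B = (13, 11)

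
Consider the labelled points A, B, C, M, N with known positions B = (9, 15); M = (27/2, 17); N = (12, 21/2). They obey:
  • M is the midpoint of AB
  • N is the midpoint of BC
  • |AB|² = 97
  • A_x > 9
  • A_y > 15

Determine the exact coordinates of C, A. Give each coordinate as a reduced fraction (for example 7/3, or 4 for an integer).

C = (15, 6)
A = (18, 19)

1. A_x = 18  [A = 2·M−B = 2·(27/2, 17)−(9, 15)]
2. A_y = 19  [A = 2·M−B = 2·(27/2, 17)−(9, 15)]
   so A = (18, 19)
3. C_x = 15  [C = 2·N−B = 2·(12, 21/2)−(9, 15)]
4. C_y = 6  [C = 2·N−B = 2·(12, 21/2)−(9, 15)]
   so C = (15, 6)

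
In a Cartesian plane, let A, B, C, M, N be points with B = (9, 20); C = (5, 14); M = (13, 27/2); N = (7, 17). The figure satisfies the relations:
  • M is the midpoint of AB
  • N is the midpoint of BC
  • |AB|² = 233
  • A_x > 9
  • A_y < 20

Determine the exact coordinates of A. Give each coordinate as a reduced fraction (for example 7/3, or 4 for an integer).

1. A_x = 17  [A = 2·M−B = 2·(13, 27/2)−(9, 20)]
2. A_y = 7  [A = 2·M−B = 2·(13, 27/2)−(9, 20)]
   so A = (17, 7)

A = (17, 7)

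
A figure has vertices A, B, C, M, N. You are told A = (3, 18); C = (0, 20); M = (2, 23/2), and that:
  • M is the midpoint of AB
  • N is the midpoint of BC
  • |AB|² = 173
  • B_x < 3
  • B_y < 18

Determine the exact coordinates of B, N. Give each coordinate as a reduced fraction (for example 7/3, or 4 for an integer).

1. B_x = 1  [B = 2·M−A = 2·(2, 23/2)−(3, 18)]
2. B_y = 5  [B = 2·M−A = 2·(2, 23/2)−(3, 18)]
   so B = (1, 5)
3. N_x = 1/2  [2·N = B+C = (1, 5)+(0, 20)]
4. N_y = 25/2  [2·N = B+C = (1, 5)+(0, 20)]
   so N = (1/2, 25/2)

B = (1, 5)
N = (1/2, 25/2)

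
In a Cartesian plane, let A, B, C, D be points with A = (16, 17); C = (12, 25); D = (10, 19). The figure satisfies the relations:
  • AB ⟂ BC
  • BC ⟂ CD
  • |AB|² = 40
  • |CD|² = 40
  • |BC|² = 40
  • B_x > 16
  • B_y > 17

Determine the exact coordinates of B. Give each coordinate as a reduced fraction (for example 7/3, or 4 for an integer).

B = (18, 23)

1. B_x = 18  [[BC ⟂ CD ⇒ 2x+6y-174=0] ∩ [|B−(16, 17)|²=40]]
2. B_y = 23  [[BC ⟂ CD ⇒ 2x+6y-174=0] ∩ [|B−(16, 17)|²=40]]
   so B = (18, 23)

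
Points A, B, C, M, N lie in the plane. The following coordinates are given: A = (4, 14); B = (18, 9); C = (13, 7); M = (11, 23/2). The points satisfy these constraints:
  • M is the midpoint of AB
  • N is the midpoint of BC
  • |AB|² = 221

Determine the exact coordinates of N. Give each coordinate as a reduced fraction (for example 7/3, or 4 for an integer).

N = (31/2, 8)

1. N_x = 31/2  [2·N = B+C = (18, 9)+(13, 7)]
2. N_y = 8  [2·N = B+C = (18, 9)+(13, 7)]
   so N = (31/2, 8)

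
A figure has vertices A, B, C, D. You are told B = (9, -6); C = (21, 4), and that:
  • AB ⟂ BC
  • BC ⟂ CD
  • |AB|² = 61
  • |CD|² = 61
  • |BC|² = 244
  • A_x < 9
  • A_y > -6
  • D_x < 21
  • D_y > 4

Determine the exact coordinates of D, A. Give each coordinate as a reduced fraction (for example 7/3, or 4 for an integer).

D = (16, 10)
A = (4, 0)

1. D_x = 16  [[BC ⟂ CD ⇒ 12x+10y-292=0] ∩ [|D−(21, 4)|²=61]]
2. D_y = 10  [[BC ⟂ CD ⇒ 12x+10y-292=0] ∩ [|D−(21, 4)|²=61]]
   so D = (16, 10)
3. A_x = 4  [[AB ⟂ BC ⇒ -12x-10y+48=0] ∩ [|A−(9, -6)|²=61]]
4. A_y = 0  [[AB ⟂ BC ⇒ -12x-10y+48=0] ∩ [|A−(9, -6)|²=61]]
   so A = (4, 0)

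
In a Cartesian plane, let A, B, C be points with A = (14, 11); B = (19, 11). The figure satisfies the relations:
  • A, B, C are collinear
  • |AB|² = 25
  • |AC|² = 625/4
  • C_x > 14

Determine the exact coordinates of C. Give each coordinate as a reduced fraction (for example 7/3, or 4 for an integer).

C = (53/2, 11)

1. C_x = 53/2  [[A, B, C are collinear ⇒ 5y-55=0] ∩ [|C−(14, 11)|²=625/4]]
2. C_y = 11  [[A, B, C are collinear ⇒ 5y-55=0] ∩ [|C−(14, 11)|²=625/4]]
   so C = (53/2, 11)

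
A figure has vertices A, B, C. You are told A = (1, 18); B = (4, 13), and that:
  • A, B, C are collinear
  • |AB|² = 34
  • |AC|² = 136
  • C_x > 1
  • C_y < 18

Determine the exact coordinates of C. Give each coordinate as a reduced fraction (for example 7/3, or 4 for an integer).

1. C_x = 7  [[A, B, C are collinear ⇒ 5x+3y-59=0] ∩ [|C−(1, 18)|²=136]]
2. C_y = 8  [[A, B, C are collinear ⇒ 5x+3y-59=0] ∩ [|C−(1, 18)|²=136]]
   so C = (7, 8)

C = (7, 8)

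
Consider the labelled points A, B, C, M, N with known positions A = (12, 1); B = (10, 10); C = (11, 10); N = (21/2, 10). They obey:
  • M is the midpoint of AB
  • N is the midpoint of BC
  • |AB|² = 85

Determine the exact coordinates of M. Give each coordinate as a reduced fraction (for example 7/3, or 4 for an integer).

M = (11, 11/2)

1. M_x = 11  [2·M = A+B = (12, 1)+(10, 10)]
2. M_y = 11/2  [2·M = A+B = (12, 1)+(10, 10)]
   so M = (11, 11/2)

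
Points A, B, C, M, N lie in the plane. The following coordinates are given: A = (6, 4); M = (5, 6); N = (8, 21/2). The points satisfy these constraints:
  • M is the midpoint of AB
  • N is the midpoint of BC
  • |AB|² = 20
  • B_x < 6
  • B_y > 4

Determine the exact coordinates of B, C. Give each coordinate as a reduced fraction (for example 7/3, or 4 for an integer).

B = (4, 8)
C = (12, 13)

1. B_x = 4  [B = 2·M−A = 2·(5, 6)−(6, 4)]
2. B_y = 8  [B = 2·M−A = 2·(5, 6)−(6, 4)]
   so B = (4, 8)
3. C_x = 12  [C = 2·N−B = 2·(8, 21/2)−(4, 8)]
4. C_y = 13  [C = 2·N−B = 2·(8, 21/2)−(4, 8)]
   so C = (12, 13)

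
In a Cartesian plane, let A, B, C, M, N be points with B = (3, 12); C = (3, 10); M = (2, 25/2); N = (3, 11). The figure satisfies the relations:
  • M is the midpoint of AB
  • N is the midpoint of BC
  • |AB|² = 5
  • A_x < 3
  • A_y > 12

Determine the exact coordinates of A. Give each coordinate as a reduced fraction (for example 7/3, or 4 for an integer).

1. A_x = 1  [A = 2·M−B = 2·(2, 25/2)−(3, 12)]
2. A_y = 13  [A = 2·M−B = 2·(2, 25/2)−(3, 12)]
   so A = (1, 13)

A = (1, 13)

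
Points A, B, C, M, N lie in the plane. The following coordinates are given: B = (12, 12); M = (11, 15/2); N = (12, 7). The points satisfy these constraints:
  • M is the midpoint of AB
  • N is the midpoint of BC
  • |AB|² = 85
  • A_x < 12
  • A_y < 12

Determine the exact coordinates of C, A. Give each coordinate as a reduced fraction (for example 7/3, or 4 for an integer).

1. A_x = 10  [A = 2·M−B = 2·(11, 15/2)−(12, 12)]
2. A_y = 3  [A = 2·M−B = 2·(11, 15/2)−(12, 12)]
   so A = (10, 3)
3. C_x = 12  [C = 2·N−B = 2·(12, 7)−(12, 12)]
4. C_y = 2  [C = 2·N−B = 2·(12, 7)−(12, 12)]
   so C = (12, 2)

C = (12, 2)
A = (10, 3)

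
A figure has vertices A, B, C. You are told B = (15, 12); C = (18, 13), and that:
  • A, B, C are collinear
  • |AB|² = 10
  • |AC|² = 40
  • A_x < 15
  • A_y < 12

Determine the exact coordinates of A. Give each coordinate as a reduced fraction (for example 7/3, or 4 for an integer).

A = (12, 11)

1. A_x = 12  [[A, B, C are collinear ⇒ -1x+3y-21=0] ∩ [|A−(15, 12)|²=10]]
2. A_y = 11  [[A, B, C are collinear ⇒ -1x+3y-21=0] ∩ [|A−(15, 12)|²=10]]
   so A = (12, 11)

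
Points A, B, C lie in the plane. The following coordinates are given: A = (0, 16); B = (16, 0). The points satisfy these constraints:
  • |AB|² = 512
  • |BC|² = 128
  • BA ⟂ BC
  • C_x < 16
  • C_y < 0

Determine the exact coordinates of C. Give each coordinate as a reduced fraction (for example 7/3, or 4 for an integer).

C = (8, -8)

1. C_x = 8  [[BA ⟂ BC ⇒ -16x+16y+256=0] ∩ [|C−(16, 0)|²=128]]
2. C_y = -8  [[BA ⟂ BC ⇒ -16x+16y+256=0] ∩ [|C−(16, 0)|²=128]]
   so C = (8, -8)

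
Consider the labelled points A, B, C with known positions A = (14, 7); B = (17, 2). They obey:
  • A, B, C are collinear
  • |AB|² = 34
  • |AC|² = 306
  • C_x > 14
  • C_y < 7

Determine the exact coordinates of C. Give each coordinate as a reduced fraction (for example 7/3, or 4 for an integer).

1. C_x = 23  [[A, B, C are collinear ⇒ 5x+3y-91=0] ∩ [|C−(14, 7)|²=306]]
2. C_y = -8  [[A, B, C are collinear ⇒ 5x+3y-91=0] ∩ [|C−(14, 7)|²=306]]
   so C = (23, -8)

C = (23, -8)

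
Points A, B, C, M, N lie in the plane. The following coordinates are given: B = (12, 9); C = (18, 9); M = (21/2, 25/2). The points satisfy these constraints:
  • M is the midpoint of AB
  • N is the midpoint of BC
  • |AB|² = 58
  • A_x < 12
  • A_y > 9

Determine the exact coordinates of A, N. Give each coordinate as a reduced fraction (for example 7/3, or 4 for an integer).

1. A_x = 9  [A = 2·M−B = 2·(21/2, 25/2)−(12, 9)]
2. A_y = 16  [A = 2·M−B = 2·(21/2, 25/2)−(12, 9)]
   so A = (9, 16)
3. N_x = 15  [2·N = B+C = (12, 9)+(18, 9)]
4. N_y = 9  [2·N = B+C = (12, 9)+(18, 9)]
   so N = (15, 9)

A = (9, 16)
N = (15, 9)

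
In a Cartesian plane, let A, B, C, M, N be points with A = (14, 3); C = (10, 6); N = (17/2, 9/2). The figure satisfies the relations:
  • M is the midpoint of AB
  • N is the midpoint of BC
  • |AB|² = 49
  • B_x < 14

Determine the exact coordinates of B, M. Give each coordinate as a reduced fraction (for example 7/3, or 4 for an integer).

1. B_x = 7  [B = 2·N−C = 2·(17/2, 9/2)−(10, 6)]
2. B_y = 3  [B = 2·N−C = 2·(17/2, 9/2)−(10, 6)]
   so B = (7, 3)
3. M_x = 21/2  [2·M = A+B = (14, 3)+(7, 3)]
4. M_y = 3  [2·M = A+B = (14, 3)+(7, 3)]
   so M = (21/2, 3)

B = (7, 3)
M = (21/2, 3)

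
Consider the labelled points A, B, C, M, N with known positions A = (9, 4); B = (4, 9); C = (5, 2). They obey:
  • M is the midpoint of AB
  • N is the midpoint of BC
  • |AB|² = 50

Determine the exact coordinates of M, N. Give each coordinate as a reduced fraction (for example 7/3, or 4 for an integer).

1. M_x = 13/2  [2·M = A+B = (9, 4)+(4, 9)]
2. M_y = 13/2  [2·M = A+B = (9, 4)+(4, 9)]
   so M = (13/2, 13/2)
3. N_x = 9/2  [2·N = B+C = (4, 9)+(5, 2)]
4. N_y = 11/2  [2·N = B+C = (4, 9)+(5, 2)]
   so N = (9/2, 11/2)

M = (13/2, 13/2)
N = (9/2, 11/2)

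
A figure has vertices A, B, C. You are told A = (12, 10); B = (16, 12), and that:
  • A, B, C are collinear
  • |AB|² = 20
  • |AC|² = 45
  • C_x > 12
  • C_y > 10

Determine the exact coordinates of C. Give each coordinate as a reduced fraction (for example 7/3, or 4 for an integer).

C = (18, 13)

1. C_x = 18  [[A, B, C are collinear ⇒ -2x+4y-16=0] ∩ [|C−(12, 10)|²=45]]
2. C_y = 13  [[A, B, C are collinear ⇒ -2x+4y-16=0] ∩ [|C−(12, 10)|²=45]]
   so C = (18, 13)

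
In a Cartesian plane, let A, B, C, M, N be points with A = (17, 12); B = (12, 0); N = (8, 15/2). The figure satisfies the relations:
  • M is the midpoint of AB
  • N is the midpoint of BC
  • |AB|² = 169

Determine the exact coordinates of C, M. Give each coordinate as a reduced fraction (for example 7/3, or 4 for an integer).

C = (4, 15)
M = (29/2, 6)

1. M_x = 29/2  [2·M = A+B = (17, 12)+(12, 0)]
2. M_y = 6  [2·M = A+B = (17, 12)+(12, 0)]
   so M = (29/2, 6)
3. C_x = 4  [C = 2·N−B = 2·(8, 15/2)−(12, 0)]
4. C_y = 15  [C = 2·N−B = 2·(8, 15/2)−(12, 0)]
   so C = (4, 15)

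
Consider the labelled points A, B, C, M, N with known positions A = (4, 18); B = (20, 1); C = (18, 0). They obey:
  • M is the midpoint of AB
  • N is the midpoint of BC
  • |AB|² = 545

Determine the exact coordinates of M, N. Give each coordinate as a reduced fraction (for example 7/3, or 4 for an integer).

1. M_x = 12  [2·M = A+B = (4, 18)+(20, 1)]
2. M_y = 19/2  [2·M = A+B = (4, 18)+(20, 1)]
   so M = (12, 19/2)
3. N_x = 19  [2·N = B+C = (20, 1)+(18, 0)]
4. N_y = 1/2  [2·N = B+C = (20, 1)+(18, 0)]
   so N = (19, 1/2)

M = (12, 19/2)
N = (19, 1/2)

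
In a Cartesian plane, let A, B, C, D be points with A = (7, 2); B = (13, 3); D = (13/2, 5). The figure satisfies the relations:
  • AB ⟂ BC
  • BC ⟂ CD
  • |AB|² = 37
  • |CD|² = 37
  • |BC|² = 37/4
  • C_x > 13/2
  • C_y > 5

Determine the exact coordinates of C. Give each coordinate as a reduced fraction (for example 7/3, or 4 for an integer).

C = (25/2, 6)

1. C_x = 25/2  [[AB ⟂ BC ⇒ 6x+1y-81=0] ∩ [|C−(13/2, 5)|²=37]]
2. C_y = 6  [[AB ⟂ BC ⇒ 6x+1y-81=0] ∩ [|C−(13/2, 5)|²=37]]
   so C = (25/2, 6)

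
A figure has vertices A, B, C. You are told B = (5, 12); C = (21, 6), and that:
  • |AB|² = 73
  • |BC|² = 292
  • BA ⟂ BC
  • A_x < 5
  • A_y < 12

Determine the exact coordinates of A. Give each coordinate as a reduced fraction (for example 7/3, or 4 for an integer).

A = (2, 4)

1. A_x = 2  [[BA ⟂ BC ⇒ 16x-6y-8=0] ∩ [|A−(5, 12)|²=73]]
2. A_y = 4  [[BA ⟂ BC ⇒ 16x-6y-8=0] ∩ [|A−(5, 12)|²=73]]
   so A = (2, 4)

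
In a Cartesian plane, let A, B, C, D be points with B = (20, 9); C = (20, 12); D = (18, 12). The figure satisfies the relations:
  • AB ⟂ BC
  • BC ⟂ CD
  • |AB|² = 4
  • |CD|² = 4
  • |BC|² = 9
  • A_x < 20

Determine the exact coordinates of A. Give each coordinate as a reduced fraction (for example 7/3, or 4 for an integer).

1. A_x = 18  [[AB ⟂ BC ⇒ -3y+27=0] ∩ [|A−(20, 9)|²=4]]
2. A_y = 9  [[AB ⟂ BC ⇒ -3y+27=0] ∩ [|A−(20, 9)|²=4]]
   so A = (18, 9)

A = (18, 9)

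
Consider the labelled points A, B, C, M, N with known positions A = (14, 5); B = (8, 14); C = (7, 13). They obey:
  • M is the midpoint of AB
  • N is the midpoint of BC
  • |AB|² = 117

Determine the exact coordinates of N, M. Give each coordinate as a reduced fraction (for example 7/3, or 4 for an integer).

N = (15/2, 27/2)
M = (11, 19/2)

1. M_x = 11  [2·M = A+B = (14, 5)+(8, 14)]
2. M_y = 19/2  [2·M = A+B = (14, 5)+(8, 14)]
   so M = (11, 19/2)
3. N_x = 15/2  [2·N = B+C = (8, 14)+(7, 13)]
4. N_y = 27/2  [2·N = B+C = (8, 14)+(7, 13)]
   so N = (15/2, 27/2)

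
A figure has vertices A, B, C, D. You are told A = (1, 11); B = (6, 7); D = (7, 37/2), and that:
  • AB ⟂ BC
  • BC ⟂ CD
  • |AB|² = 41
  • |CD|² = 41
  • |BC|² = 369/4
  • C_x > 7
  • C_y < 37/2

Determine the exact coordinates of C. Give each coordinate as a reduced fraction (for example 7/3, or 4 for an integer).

1. C_x = 12  [[AB ⟂ BC ⇒ 5x-4y-2=0] ∩ [|C−(7, 37/2)|²=41]]
2. C_y = 29/2  [[AB ⟂ BC ⇒ 5x-4y-2=0] ∩ [|C−(7, 37/2)|²=41]]
   so C = (12, 29/2)

C = (12, 29/2)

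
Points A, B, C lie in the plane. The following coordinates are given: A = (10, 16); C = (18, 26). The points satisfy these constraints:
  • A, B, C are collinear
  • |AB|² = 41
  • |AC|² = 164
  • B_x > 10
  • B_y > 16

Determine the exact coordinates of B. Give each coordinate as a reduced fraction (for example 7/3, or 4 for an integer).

1. B_x = 14  [[A, B, C are collinear ⇒ 10x-8y+28=0] ∩ [|B−(10, 16)|²=41]]
2. B_y = 21  [[A, B, C are collinear ⇒ 10x-8y+28=0] ∩ [|B−(10, 16)|²=41]]
   so B = (14, 21)

B = (14, 21)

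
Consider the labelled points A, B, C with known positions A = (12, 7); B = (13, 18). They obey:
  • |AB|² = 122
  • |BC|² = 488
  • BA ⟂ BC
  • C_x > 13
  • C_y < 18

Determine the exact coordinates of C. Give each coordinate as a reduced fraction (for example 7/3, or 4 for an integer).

C = (35, 16)

1. C_x = 35  [[BA ⟂ BC ⇒ -1x-11y+211=0] ∩ [|C−(13, 18)|²=488]]
2. C_y = 16  [[BA ⟂ BC ⇒ -1x-11y+211=0] ∩ [|C−(13, 18)|²=488]]
   so C = (35, 16)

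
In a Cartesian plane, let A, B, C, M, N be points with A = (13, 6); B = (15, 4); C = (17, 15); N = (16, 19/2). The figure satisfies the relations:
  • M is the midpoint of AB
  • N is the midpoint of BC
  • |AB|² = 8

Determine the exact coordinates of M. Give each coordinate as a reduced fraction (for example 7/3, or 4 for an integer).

1. M_x = 14  [2·M = A+B = (13, 6)+(15, 4)]
2. M_y = 5  [2·M = A+B = (13, 6)+(15, 4)]
   so M = (14, 5)

M = (14, 5)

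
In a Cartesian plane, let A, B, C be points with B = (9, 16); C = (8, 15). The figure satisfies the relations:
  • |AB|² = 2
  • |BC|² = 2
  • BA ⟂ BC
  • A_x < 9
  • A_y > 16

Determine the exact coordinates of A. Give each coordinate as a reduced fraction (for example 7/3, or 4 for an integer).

A = (8, 17)

1. A_x = 8  [[BA ⟂ BC ⇒ -1x-1y+25=0] ∩ [|A−(9, 16)|²=2]]
2. A_y = 17  [[BA ⟂ BC ⇒ -1x-1y+25=0] ∩ [|A−(9, 16)|²=2]]
   so A = (8, 17)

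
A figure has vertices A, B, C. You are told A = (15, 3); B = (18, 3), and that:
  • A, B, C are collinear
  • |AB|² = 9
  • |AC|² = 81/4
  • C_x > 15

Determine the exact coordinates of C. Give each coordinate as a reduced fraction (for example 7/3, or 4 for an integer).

1. C_x = 39/2  [[A, B, C are collinear ⇒ 3y-9=0] ∩ [|C−(15, 3)|²=81/4]]
2. C_y = 3  [[A, B, C are collinear ⇒ 3y-9=0] ∩ [|C−(15, 3)|²=81/4]]
   so C = (39/2, 3)

C = (39/2, 3)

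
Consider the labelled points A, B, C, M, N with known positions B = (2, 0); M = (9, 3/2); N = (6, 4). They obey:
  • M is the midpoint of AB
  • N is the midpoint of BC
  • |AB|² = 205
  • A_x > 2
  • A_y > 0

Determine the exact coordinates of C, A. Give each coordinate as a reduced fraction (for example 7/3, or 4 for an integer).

C = (10, 8)
A = (16, 3)

1. A_x = 16  [A = 2·M−B = 2·(9, 3/2)−(2, 0)]
2. A_y = 3  [A = 2·M−B = 2·(9, 3/2)−(2, 0)]
   so A = (16, 3)
3. C_x = 10  [C = 2·N−B = 2·(6, 4)−(2, 0)]
4. C_y = 8  [C = 2·N−B = 2·(6, 4)−(2, 0)]
   so C = (10, 8)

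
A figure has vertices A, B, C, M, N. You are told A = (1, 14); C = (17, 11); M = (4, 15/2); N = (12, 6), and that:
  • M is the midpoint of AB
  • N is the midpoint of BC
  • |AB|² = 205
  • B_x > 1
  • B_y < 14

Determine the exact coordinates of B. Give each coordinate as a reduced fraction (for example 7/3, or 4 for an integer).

1. B_x = 7  [B = 2·M−A = 2·(4, 15/2)−(1, 14)]
2. B_y = 1  [B = 2·M−A = 2·(4, 15/2)−(1, 14)]
   so B = (7, 1)

B = (7, 1)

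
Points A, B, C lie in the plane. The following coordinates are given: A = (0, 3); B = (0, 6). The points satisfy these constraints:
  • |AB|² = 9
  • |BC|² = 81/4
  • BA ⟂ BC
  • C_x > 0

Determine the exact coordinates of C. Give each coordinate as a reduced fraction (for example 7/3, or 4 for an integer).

1. C_x = 9/2  [[BA ⟂ BC ⇒ -3y+18=0] ∩ [|C−(0, 6)|²=81/4]]
2. C_y = 6  [[BA ⟂ BC ⇒ -3y+18=0] ∩ [|C−(0, 6)|²=81/4]]
   so C = (9/2, 6)

C = (9/2, 6)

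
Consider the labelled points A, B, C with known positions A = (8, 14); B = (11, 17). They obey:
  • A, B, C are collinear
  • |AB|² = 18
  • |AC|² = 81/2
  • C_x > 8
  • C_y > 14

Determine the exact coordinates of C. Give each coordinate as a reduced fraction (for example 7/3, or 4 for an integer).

C = (25/2, 37/2)

1. C_x = 25/2  [[A, B, C are collinear ⇒ -3x+3y-18=0] ∩ [|C−(8, 14)|²=81/2]]
2. C_y = 37/2  [[A, B, C are collinear ⇒ -3x+3y-18=0] ∩ [|C−(8, 14)|²=81/2]]
   so C = (25/2, 37/2)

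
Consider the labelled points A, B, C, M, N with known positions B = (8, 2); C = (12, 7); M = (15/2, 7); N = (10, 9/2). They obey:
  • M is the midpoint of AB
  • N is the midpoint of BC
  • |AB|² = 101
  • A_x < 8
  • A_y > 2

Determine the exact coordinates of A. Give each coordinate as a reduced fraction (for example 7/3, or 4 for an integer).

1. A_x = 7  [A = 2·M−B = 2·(15/2, 7)−(8, 2)]
2. A_y = 12  [A = 2·M−B = 2·(15/2, 7)−(8, 2)]
   so A = (7, 12)

A = (7, 12)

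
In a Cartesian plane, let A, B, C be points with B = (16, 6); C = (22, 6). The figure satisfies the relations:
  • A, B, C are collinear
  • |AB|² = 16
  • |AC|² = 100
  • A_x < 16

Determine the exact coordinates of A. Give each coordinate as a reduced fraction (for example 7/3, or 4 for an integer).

1. A_x = 12  [[A, B, C are collinear ⇒ 6y-36=0] ∩ [|A−(16, 6)|²=16]]
2. A_y = 6  [[A, B, C are collinear ⇒ 6y-36=0] ∩ [|A−(16, 6)|²=16]]
   so A = (12, 6)

A = (12, 6)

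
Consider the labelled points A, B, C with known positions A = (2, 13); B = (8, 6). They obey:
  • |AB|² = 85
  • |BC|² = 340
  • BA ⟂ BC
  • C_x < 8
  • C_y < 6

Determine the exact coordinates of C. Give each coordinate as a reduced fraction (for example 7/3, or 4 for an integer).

C = (-6, -6)

1. C_x = -6  [[BA ⟂ BC ⇒ -6x+7y+6=0] ∩ [|C−(8, 6)|²=340]]
2. C_y = -6  [[BA ⟂ BC ⇒ -6x+7y+6=0] ∩ [|C−(8, 6)|²=340]]
   so C = (-6, -6)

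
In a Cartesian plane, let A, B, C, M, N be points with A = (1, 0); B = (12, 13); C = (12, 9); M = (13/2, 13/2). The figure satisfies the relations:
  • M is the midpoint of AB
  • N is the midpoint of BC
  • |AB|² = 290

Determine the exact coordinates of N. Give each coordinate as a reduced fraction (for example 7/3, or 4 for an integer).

1. N_x = 12  [2·N = B+C = (12, 13)+(12, 9)]
2. N_y = 11  [2·N = B+C = (12, 13)+(12, 9)]
   so N = (12, 11)

N = (12, 11)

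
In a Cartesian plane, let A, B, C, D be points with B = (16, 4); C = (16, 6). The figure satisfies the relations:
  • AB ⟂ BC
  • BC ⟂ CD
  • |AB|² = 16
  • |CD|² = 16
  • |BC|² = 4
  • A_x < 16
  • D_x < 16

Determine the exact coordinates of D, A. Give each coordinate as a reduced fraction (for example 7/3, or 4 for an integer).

1. D_x = 12  [[BC ⟂ CD ⇒ 2y-12=0] ∩ [|D−(16, 6)|²=16]]
2. D_y = 6  [[BC ⟂ CD ⇒ 2y-12=0] ∩ [|D−(16, 6)|²=16]]
   so D = (12, 6)
3. A_x = 12  [[AB ⟂ BC ⇒ -2y+8=0] ∩ [|A−(16, 4)|²=16]]
4. A_y = 4  [[AB ⟂ BC ⇒ -2y+8=0] ∩ [|A−(16, 4)|²=16]]
   so A = (12, 4)

D = (12, 6)
A = (12, 4)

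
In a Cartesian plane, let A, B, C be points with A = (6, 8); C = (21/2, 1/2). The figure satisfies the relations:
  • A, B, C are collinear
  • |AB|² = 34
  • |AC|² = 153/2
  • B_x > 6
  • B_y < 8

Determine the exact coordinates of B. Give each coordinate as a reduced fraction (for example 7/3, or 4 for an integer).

1. B_x = 9  [[A, B, C are collinear ⇒ -15/2x-9/2y+81=0] ∩ [|B−(6, 8)|²=34]]
2. B_y = 3  [[A, B, C are collinear ⇒ -15/2x-9/2y+81=0] ∩ [|B−(6, 8)|²=34]]
   so B = (9, 3)

B = (9, 3)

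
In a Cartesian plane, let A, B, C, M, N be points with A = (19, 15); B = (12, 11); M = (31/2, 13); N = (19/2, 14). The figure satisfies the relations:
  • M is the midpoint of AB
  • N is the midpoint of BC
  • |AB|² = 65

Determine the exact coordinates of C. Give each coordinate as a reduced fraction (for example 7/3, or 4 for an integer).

C = (7, 17)

1. C_x = 7  [C = 2·N−B = 2·(19/2, 14)−(12, 11)]
2. C_y = 17  [C = 2·N−B = 2·(19/2, 14)−(12, 11)]
   so C = (7, 17)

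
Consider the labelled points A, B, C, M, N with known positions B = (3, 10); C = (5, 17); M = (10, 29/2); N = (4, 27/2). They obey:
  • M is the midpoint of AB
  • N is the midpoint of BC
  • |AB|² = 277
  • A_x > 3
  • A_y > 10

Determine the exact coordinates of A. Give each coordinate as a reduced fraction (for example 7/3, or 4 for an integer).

1. A_x = 17  [A = 2·M−B = 2·(10, 29/2)−(3, 10)]
2. A_y = 19  [A = 2·M−B = 2·(10, 29/2)−(3, 10)]
   so A = (17, 19)

A = (17, 19)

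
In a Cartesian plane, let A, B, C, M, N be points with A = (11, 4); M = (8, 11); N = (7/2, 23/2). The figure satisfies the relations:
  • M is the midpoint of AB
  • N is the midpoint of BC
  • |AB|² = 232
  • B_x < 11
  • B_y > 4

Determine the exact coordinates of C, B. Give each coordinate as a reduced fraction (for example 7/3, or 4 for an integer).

C = (2, 5)
B = (5, 18)

1. B_x = 5  [B = 2·M−A = 2·(8, 11)−(11, 4)]
2. B_y = 18  [B = 2·M−A = 2·(8, 11)−(11, 4)]
   so B = (5, 18)
3. C_x = 2  [C = 2·N−B = 2·(7/2, 23/2)−(5, 18)]
4. C_y = 5  [C = 2·N−B = 2·(7/2, 23/2)−(5, 18)]
   so C = (2, 5)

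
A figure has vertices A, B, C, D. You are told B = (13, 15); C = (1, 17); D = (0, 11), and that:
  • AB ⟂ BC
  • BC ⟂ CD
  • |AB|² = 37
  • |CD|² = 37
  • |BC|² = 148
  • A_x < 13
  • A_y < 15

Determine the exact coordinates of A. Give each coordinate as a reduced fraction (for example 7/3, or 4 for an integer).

A = (12, 9)

1. A_x = 12  [[AB ⟂ BC ⇒ 12x-2y-126=0] ∩ [|A−(13, 15)|²=37]]
2. A_y = 9  [[AB ⟂ BC ⇒ 12x-2y-126=0] ∩ [|A−(13, 15)|²=37]]
   so A = (12, 9)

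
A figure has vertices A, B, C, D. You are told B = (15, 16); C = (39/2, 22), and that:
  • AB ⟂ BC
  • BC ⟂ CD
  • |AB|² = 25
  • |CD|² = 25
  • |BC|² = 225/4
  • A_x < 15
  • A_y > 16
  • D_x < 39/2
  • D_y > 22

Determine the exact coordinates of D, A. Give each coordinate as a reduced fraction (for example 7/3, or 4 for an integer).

1. D_x = 31/2  [[BC ⟂ CD ⇒ 9/2x+6y-879/4=0] ∩ [|D−(39/2, 22)|²=25]]
2. D_y = 25  [[BC ⟂ CD ⇒ 9/2x+6y-879/4=0] ∩ [|D−(39/2, 22)|²=25]]
   so D = (31/2, 25)
3. A_x = 11  [[AB ⟂ BC ⇒ -9/2x-6y+327/2=0] ∩ [|A−(15, 16)|²=25]]
4. A_y = 19  [[AB ⟂ BC ⇒ -9/2x-6y+327/2=0] ∩ [|A−(15, 16)|²=25]]
   so A = (11, 19)

D = (31/2, 25)
A = (11, 19)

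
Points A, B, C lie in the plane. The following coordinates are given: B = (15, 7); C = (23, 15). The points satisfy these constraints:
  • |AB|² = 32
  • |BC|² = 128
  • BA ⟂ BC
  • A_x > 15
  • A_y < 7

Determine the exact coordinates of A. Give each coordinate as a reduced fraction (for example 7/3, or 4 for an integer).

A = (19, 3)

1. A_x = 19  [[BA ⟂ BC ⇒ 8x+8y-176=0] ∩ [|A−(15, 7)|²=32]]
2. A_y = 3  [[BA ⟂ BC ⇒ 8x+8y-176=0] ∩ [|A−(15, 7)|²=32]]
   so A = (19, 3)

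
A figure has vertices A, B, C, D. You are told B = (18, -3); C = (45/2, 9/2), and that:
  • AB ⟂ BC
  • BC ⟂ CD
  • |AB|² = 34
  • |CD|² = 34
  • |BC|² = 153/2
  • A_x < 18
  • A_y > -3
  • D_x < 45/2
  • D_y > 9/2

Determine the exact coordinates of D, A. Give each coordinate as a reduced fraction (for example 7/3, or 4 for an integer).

D = (35/2, 15/2)
A = (13, 0)

1. D_x = 35/2  [[BC ⟂ CD ⇒ 9/2x+15/2y-135=0] ∩ [|D−(45/2, 9/2)|²=34]]
2. D_y = 15/2  [[BC ⟂ CD ⇒ 9/2x+15/2y-135=0] ∩ [|D−(45/2, 9/2)|²=34]]
   so D = (35/2, 15/2)
3. A_x = 13  [[AB ⟂ BC ⇒ -9/2x-15/2y+117/2=0] ∩ [|A−(18, -3)|²=34]]
4. A_y = 0  [[AB ⟂ BC ⇒ -9/2x-15/2y+117/2=0] ∩ [|A−(18, -3)|²=34]]
   so A = (13, 0)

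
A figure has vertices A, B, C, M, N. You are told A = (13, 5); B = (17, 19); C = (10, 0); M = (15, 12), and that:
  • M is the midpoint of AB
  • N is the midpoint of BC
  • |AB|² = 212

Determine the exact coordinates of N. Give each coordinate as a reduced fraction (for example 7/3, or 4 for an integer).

N = (27/2, 19/2)

1. N_x = 27/2  [2·N = B+C = (17, 19)+(10, 0)]
2. N_y = 19/2  [2·N = B+C = (17, 19)+(10, 0)]
   so N = (27/2, 19/2)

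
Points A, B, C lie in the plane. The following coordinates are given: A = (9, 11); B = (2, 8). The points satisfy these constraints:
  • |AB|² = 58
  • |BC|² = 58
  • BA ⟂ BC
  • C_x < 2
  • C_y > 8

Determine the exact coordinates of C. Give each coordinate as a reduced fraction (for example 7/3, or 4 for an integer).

1. C_x = -1  [[BA ⟂ BC ⇒ 7x+3y-38=0] ∩ [|C−(2, 8)|²=58]]
2. C_y = 15  [[BA ⟂ BC ⇒ 7x+3y-38=0] ∩ [|C−(2, 8)|²=58]]
   so C = (-1, 15)

C = (-1, 15)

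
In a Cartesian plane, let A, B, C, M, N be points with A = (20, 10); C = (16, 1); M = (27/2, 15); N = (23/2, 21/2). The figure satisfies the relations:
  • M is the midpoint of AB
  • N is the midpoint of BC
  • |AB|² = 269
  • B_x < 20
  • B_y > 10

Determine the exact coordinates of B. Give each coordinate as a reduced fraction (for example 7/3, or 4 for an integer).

B = (7, 20)

1. B_x = 7  [B = 2·M−A = 2·(27/2, 15)−(20, 10)]
2. B_y = 20  [B = 2·M−A = 2·(27/2, 15)−(20, 10)]
   so B = (7, 20)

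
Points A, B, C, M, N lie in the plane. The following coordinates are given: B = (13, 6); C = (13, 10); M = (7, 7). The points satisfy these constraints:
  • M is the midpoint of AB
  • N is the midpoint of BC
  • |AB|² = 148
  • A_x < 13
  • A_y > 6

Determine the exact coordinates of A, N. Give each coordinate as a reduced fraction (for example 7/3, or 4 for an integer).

1. A_x = 1  [A = 2·M−B = 2·(7, 7)−(13, 6)]
2. A_y = 8  [A = 2·M−B = 2·(7, 7)−(13, 6)]
   so A = (1, 8)
3. N_x = 13  [2·N = B+C = (13, 6)+(13, 10)]
4. N_y = 8  [2·N = B+C = (13, 6)+(13, 10)]
   so N = (13, 8)

A = (1, 8)
N = (13, 8)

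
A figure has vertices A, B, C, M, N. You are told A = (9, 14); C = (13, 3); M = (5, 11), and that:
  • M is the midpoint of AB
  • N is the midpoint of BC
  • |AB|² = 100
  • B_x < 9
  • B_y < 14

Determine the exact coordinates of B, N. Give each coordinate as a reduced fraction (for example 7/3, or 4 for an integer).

1. B_x = 1  [B = 2·M−A = 2·(5, 11)−(9, 14)]
2. B_y = 8  [B = 2·M−A = 2·(5, 11)−(9, 14)]
   so B = (1, 8)
3. N_x = 7  [2·N = B+C = (1, 8)+(13, 3)]
4. N_y = 11/2  [2·N = B+C = (1, 8)+(13, 3)]
   so N = (7, 11/2)

B = (1, 8)
N = (7, 11/2)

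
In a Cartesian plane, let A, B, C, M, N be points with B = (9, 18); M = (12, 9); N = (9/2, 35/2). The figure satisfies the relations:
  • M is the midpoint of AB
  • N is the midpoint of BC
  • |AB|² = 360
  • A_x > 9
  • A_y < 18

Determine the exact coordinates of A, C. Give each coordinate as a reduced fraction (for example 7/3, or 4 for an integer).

1. A_x = 15  [A = 2·M−B = 2·(12, 9)−(9, 18)]
2. A_y = 0  [A = 2·M−B = 2·(12, 9)−(9, 18)]
   so A = (15, 0)
3. C_x = 0  [C = 2·N−B = 2·(9/2, 35/2)−(9, 18)]
4. C_y = 17  [C = 2·N−B = 2·(9/2, 35/2)−(9, 18)]
   so C = (0, 17)

A = (15, 0)
C = (0, 17)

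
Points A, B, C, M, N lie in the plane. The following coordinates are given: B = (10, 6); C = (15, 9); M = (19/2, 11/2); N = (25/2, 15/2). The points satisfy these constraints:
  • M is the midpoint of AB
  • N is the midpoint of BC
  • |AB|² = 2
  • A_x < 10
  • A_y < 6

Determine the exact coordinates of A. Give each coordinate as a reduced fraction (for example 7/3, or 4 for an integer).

A = (9, 5)

1. A_x = 9  [A = 2·M−B = 2·(19/2, 11/2)−(10, 6)]
2. A_y = 5  [A = 2·M−B = 2·(19/2, 11/2)−(10, 6)]
   so A = (9, 5)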